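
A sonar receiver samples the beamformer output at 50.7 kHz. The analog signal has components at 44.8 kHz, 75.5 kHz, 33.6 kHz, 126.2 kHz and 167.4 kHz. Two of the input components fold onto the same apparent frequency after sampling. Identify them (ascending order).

fs/2 = 25.35 kHz.
44.8 kHz > fs/2 = 25.35 kHz, folds to fs − 44.8 kHz = 5.9 kHz.
75.5 kHz mod fs = 24.8 kHz.
24.8 kHz ≤ fs/2 = 25.35 kHz, appears at 24.8 kHz.
33.6 kHz > fs/2 = 25.35 kHz, folds to fs − 33.6 kHz = 17.1 kHz.
126.2 kHz mod fs = 24.8 kHz.
24.8 kHz ≤ fs/2 = 25.35 kHz, appears at 24.8 kHz.
167.4 kHz mod fs = 15.3 kHz.
15.3 kHz ≤ fs/2 = 25.35 kHz, appears at 15.3 kHz.
75.5 kHz and 126.2 kHz both map to 24.8 kHz.

75.5 kHz, 126.2 kHz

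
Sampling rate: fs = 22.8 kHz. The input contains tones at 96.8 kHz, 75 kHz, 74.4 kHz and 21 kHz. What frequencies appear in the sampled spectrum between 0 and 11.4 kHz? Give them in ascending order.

fs/2 = 11.4 kHz.
96.8 kHz mod fs = 5.6 kHz.
5.6 kHz ≤ fs/2 = 11.4 kHz, appears at 5.6 kHz.
75 kHz mod fs = 6.6 kHz.
6.6 kHz ≤ fs/2 = 11.4 kHz, appears at 6.6 kHz.
74.4 kHz mod fs = 6 kHz.
6 kHz ≤ fs/2 = 11.4 kHz, appears at 6 kHz.
21 kHz > fs/2 = 11.4 kHz, folds to fs − 21 kHz = 1.8 kHz.
Distinct values: {1.8 kHz, 5.6 kHz, 6 kHz, 6.6 kHz}.

1.8 kHz, 5.6 kHz, 6 kHz, 6.6 kHz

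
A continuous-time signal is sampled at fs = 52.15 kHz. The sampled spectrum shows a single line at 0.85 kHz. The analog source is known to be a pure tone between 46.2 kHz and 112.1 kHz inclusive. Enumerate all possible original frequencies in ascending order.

51.3 kHz, 53 kHz, 103.45 kHz, 105.15 kHz

Frequencies that alias to 0.85 kHz are k·fs ± 0.85 kHz for integer k ≥ 0.
k=0: 0.85 kHz.
k=1: 51.3 kHz, 53 kHz.
k=2: 103.45 kHz, 105.15 kHz.
k=3: 155.6 kHz, 157.3 kHz.
Within [46.2 kHz, 112.1 kHz]: 51.3 kHz, 53 kHz, 103.45 kHz, 105.15 kHz.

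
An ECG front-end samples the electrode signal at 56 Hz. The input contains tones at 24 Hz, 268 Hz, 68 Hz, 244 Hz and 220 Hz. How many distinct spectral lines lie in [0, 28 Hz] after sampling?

fs/2 = 28 Hz.
24 Hz ≤ fs/2 = 28 Hz, passes unchanged.
268 Hz mod fs = 44 Hz.
44 Hz > fs/2 = 28 Hz, folds to fs − 44 Hz = 12 Hz.
68 Hz mod fs = 12 Hz.
12 Hz ≤ fs/2 = 28 Hz, appears at 12 Hz.
244 Hz mod fs = 20 Hz.
20 Hz ≤ fs/2 = 28 Hz, appears at 20 Hz.
220 Hz mod fs = 52 Hz.
52 Hz > fs/2 = 28 Hz, folds to fs − 52 Hz = 4 Hz.
Distinct values: {4 Hz, 12 Hz, 20 Hz, 24 Hz} → 4.

4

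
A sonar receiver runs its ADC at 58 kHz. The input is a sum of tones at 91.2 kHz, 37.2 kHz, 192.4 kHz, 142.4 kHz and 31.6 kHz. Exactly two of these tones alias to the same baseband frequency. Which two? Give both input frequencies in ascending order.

31.6 kHz, 142.4 kHz

fs/2 = 29 kHz.
91.2 kHz mod fs = 33.2 kHz.
33.2 kHz > fs/2 = 29 kHz, folds to fs − 33.2 kHz = 24.8 kHz.
37.2 kHz > fs/2 = 29 kHz, folds to fs − 37.2 kHz = 20.8 kHz.
192.4 kHz mod fs = 18.4 kHz.
18.4 kHz ≤ fs/2 = 29 kHz, appears at 18.4 kHz.
142.4 kHz mod fs = 26.4 kHz.
26.4 kHz ≤ fs/2 = 29 kHz, appears at 26.4 kHz.
31.6 kHz > fs/2 = 29 kHz, folds to fs − 31.6 kHz = 26.4 kHz.
31.6 kHz and 142.4 kHz both map to 26.4 kHz.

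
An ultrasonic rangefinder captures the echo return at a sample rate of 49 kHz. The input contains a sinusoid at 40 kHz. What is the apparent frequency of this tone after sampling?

40 kHz > fs/2 = 24.5 kHz, folds to fs − 40 kHz = 9 kHz.

9 kHz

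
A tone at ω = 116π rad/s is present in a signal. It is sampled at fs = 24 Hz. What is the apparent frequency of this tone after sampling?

10 Hz

ω = 116π rad/s → f = ω/(2π) = 58 Hz.
58 Hz mod fs = 10 Hz.
10 Hz ≤ fs/2 = 12 Hz, appears at 10 Hz.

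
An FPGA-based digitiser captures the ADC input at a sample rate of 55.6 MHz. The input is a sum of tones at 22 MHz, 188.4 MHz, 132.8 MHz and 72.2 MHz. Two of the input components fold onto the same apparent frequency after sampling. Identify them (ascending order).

132.8 MHz, 188.4 MHz

fs/2 = 27.8 MHz.
22 MHz ≤ fs/2 = 27.8 MHz, passes unchanged.
188.4 MHz mod fs = 21.6 MHz.
21.6 MHz ≤ fs/2 = 27.8 MHz, appears at 21.6 MHz.
132.8 MHz mod fs = 21.6 MHz.
21.6 MHz ≤ fs/2 = 27.8 MHz, appears at 21.6 MHz.
72.2 MHz mod fs = 16.6 MHz.
16.6 MHz ≤ fs/2 = 27.8 MHz, appears at 16.6 MHz.
132.8 MHz and 188.4 MHz both map to 21.6 MHz.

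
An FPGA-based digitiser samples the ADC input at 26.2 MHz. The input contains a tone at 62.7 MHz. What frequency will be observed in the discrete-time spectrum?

62.7 MHz mod fs = 10.3 MHz.
10.3 MHz ≤ fs/2 = 13.1 MHz, appears at 10.3 MHz.

10.3 MHz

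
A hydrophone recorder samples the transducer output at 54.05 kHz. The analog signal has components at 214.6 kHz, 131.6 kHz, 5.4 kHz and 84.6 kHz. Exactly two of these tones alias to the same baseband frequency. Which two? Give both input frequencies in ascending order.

84.6 kHz, 131.6 kHz

fs/2 = 27.025 kHz.
214.6 kHz mod fs = 52.45 kHz.
52.45 kHz > fs/2 = 27.025 kHz, folds to fs − 52.45 kHz = 1.6 kHz.
131.6 kHz mod fs = 23.5 kHz.
23.5 kHz ≤ fs/2 = 27.025 kHz, appears at 23.5 kHz.
5.4 kHz ≤ fs/2 = 27.025 kHz, passes unchanged.
84.6 kHz mod fs = 30.55 kHz.
30.55 kHz > fs/2 = 27.025 kHz, folds to fs − 30.55 kHz = 23.5 kHz.
84.6 kHz and 131.6 kHz both map to 23.5 kHz.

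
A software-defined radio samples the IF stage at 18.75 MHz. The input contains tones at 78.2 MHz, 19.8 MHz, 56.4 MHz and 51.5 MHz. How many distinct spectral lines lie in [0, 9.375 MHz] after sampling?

fs/2 = 9.375 MHz.
78.2 MHz mod fs = 3.2 MHz.
3.2 MHz ≤ fs/2 = 9.375 MHz, appears at 3.2 MHz.
19.8 MHz mod fs = 1.05 MHz.
1.05 MHz ≤ fs/2 = 9.375 MHz, appears at 1.05 MHz.
56.4 MHz mod fs = 0.15 MHz.
0.15 MHz ≤ fs/2 = 9.375 MHz, appears at 0.15 MHz.
51.5 MHz mod fs = 14 MHz.
14 MHz > fs/2 = 9.375 MHz, folds to fs − 14 MHz = 4.75 MHz.
Distinct values: {0.15 MHz, 1.05 MHz, 3.2 MHz, 4.75 MHz} → 4.

4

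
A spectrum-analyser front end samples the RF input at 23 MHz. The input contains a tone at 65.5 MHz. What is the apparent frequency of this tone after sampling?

3.5 MHz

65.5 MHz mod fs = 19.5 MHz.
19.5 MHz > fs/2 = 11.5 MHz, folds to fs − 19.5 MHz = 3.5 MHz.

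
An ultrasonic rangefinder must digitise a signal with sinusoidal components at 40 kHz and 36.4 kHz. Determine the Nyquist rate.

Highest-frequency component: 40 kHz.
Nyquist rate = 2 × 40 kHz = 80 kHz.

80 kHz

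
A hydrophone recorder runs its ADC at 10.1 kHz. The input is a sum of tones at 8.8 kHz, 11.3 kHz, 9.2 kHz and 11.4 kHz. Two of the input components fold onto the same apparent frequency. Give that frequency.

fs/2 = 5.05 kHz.
8.8 kHz > fs/2 = 5.05 kHz, folds to fs − 8.8 kHz = 1.3 kHz.
11.3 kHz mod fs = 1.2 kHz.
1.2 kHz ≤ fs/2 = 5.05 kHz, appears at 1.2 kHz.
9.2 kHz > fs/2 = 5.05 kHz, folds to fs − 9.2 kHz = 0.9 kHz.
11.4 kHz mod fs = 1.3 kHz.
1.3 kHz ≤ fs/2 = 5.05 kHz, appears at 1.3 kHz.
8.8 kHz and 11.4 kHz both map to 1.3 kHz.

1.3 kHz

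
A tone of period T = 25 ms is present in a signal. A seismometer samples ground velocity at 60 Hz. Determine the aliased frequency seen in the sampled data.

20 Hz

T = 25 ms → f = 1/T = 40 Hz.
40 Hz > fs/2 = 30 Hz, folds to fs − 40 Hz = 20 Hz.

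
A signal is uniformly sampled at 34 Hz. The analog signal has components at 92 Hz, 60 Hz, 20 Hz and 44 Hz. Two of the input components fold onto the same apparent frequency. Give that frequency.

10 Hz

fs/2 = 17 Hz.
92 Hz mod fs = 24 Hz.
24 Hz > fs/2 = 17 Hz, folds to fs − 24 Hz = 10 Hz.
60 Hz mod fs = 26 Hz.
26 Hz > fs/2 = 17 Hz, folds to fs − 26 Hz = 8 Hz.
20 Hz > fs/2 = 17 Hz, folds to fs − 20 Hz = 14 Hz.
44 Hz mod fs = 10 Hz.
10 Hz ≤ fs/2 = 17 Hz, appears at 10 Hz.
44 Hz and 92 Hz both map to 10 Hz.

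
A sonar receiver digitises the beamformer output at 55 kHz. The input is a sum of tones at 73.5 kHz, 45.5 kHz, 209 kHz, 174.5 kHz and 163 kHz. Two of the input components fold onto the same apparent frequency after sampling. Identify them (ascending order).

45.5 kHz, 174.5 kHz

fs/2 = 27.5 kHz.
73.5 kHz mod fs = 18.5 kHz.
18.5 kHz ≤ fs/2 = 27.5 kHz, appears at 18.5 kHz.
45.5 kHz > fs/2 = 27.5 kHz, folds to fs − 45.5 kHz = 9.5 kHz.
209 kHz mod fs = 44 kHz.
44 kHz > fs/2 = 27.5 kHz, folds to fs − 44 kHz = 11 kHz.
174.5 kHz mod fs = 9.5 kHz.
9.5 kHz ≤ fs/2 = 27.5 kHz, appears at 9.5 kHz.
163 kHz mod fs = 53 kHz.
53 kHz > fs/2 = 27.5 kHz, folds to fs − 53 kHz = 2 kHz.
45.5 kHz and 174.5 kHz both map to 9.5 kHz.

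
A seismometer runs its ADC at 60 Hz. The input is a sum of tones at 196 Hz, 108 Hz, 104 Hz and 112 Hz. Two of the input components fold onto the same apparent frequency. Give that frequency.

16 Hz

fs/2 = 30 Hz.
196 Hz mod fs = 16 Hz.
16 Hz ≤ fs/2 = 30 Hz, appears at 16 Hz.
108 Hz mod fs = 48 Hz.
48 Hz > fs/2 = 30 Hz, folds to fs − 48 Hz = 12 Hz.
104 Hz mod fs = 44 Hz.
44 Hz > fs/2 = 30 Hz, folds to fs − 44 Hz = 16 Hz.
112 Hz mod fs = 52 Hz.
52 Hz > fs/2 = 30 Hz, folds to fs − 52 Hz = 8 Hz.
104 Hz and 196 Hz both map to 16 Hz.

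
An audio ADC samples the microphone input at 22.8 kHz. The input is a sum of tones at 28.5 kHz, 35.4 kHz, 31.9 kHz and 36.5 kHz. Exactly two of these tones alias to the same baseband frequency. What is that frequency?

9.1 kHz

fs/2 = 11.4 kHz.
28.5 kHz mod fs = 5.7 kHz.
5.7 kHz ≤ fs/2 = 11.4 kHz, appears at 5.7 kHz.
35.4 kHz mod fs = 12.6 kHz.
12.6 kHz > fs/2 = 11.4 kHz, folds to fs − 12.6 kHz = 10.2 kHz.
31.9 kHz mod fs = 9.1 kHz.
9.1 kHz ≤ fs/2 = 11.4 kHz, appears at 9.1 kHz.
36.5 kHz mod fs = 13.7 kHz.
13.7 kHz > fs/2 = 11.4 kHz, folds to fs − 13.7 kHz = 9.1 kHz.
31.9 kHz and 36.5 kHz both map to 9.1 kHz.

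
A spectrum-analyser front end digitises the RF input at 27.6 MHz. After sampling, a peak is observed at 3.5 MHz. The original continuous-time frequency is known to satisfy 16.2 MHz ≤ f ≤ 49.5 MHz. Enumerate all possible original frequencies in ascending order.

Frequencies that alias to 3.5 MHz are k·fs ± 3.5 MHz for integer k ≥ 0.
k=0: 3.5 MHz.
k=1: 24.1 MHz, 31.1 MHz.
k=2: 51.7 MHz, 58.7 MHz.
Within [16.2 MHz, 49.5 MHz]: 24.1 MHz, 31.1 MHz.

24.1 MHz, 31.1 MHz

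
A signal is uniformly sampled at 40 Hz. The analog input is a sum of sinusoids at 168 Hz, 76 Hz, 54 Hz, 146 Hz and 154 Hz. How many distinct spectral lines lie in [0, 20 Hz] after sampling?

4

fs/2 = 20 Hz.
168 Hz mod fs = 8 Hz.
8 Hz ≤ fs/2 = 20 Hz, appears at 8 Hz.
76 Hz mod fs = 36 Hz.
36 Hz > fs/2 = 20 Hz, folds to fs − 36 Hz = 4 Hz.
54 Hz mod fs = 14 Hz.
14 Hz ≤ fs/2 = 20 Hz, appears at 14 Hz.
146 Hz mod fs = 26 Hz.
26 Hz > fs/2 = 20 Hz, folds to fs − 26 Hz = 14 Hz.
154 Hz mod fs = 34 Hz.
34 Hz > fs/2 = 20 Hz, folds to fs − 34 Hz = 6 Hz.
Distinct values: {4 Hz, 6 Hz, 8 Hz, 14 Hz} → 4.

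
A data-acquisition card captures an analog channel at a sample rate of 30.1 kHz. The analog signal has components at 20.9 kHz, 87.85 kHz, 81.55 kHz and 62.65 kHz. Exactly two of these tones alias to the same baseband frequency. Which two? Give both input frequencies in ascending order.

62.65 kHz, 87.85 kHz

fs/2 = 15.05 kHz.
20.9 kHz > fs/2 = 15.05 kHz, folds to fs − 20.9 kHz = 9.2 kHz.
87.85 kHz mod fs = 27.65 kHz.
27.65 kHz > fs/2 = 15.05 kHz, folds to fs − 27.65 kHz = 2.45 kHz.
81.55 kHz mod fs = 21.35 kHz.
21.35 kHz > fs/2 = 15.05 kHz, folds to fs − 21.35 kHz = 8.75 kHz.
62.65 kHz mod fs = 2.45 kHz.
2.45 kHz ≤ fs/2 = 15.05 kHz, appears at 2.45 kHz.
62.65 kHz and 87.85 kHz both map to 2.45 kHz.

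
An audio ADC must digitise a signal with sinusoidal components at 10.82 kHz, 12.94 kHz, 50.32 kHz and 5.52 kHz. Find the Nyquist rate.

100.64 kHz

Highest-frequency component: 50.32 kHz.
Nyquist rate = 2 × 50.32 kHz = 100.64 kHz.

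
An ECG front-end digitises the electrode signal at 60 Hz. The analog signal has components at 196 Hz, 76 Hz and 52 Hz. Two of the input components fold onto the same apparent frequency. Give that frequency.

fs/2 = 30 Hz.
196 Hz mod fs = 16 Hz.
16 Hz ≤ fs/2 = 30 Hz, appears at 16 Hz.
76 Hz mod fs = 16 Hz.
16 Hz ≤ fs/2 = 30 Hz, appears at 16 Hz.
52 Hz > fs/2 = 30 Hz, folds to fs − 52 Hz = 8 Hz.
76 Hz and 196 Hz both map to 16 Hz.

16 Hz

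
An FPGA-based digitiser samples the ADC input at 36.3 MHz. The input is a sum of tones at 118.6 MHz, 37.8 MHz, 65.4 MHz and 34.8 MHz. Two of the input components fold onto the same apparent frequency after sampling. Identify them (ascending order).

fs/2 = 18.15 MHz.
118.6 MHz mod fs = 9.7 MHz.
9.7 MHz ≤ fs/2 = 18.15 MHz, appears at 9.7 MHz.
37.8 MHz mod fs = 1.5 MHz.
1.5 MHz ≤ fs/2 = 18.15 MHz, appears at 1.5 MHz.
65.4 MHz mod fs = 29.1 MHz.
29.1 MHz > fs/2 = 18.15 MHz, folds to fs − 29.1 MHz = 7.2 MHz.
34.8 MHz > fs/2 = 18.15 MHz, folds to fs − 34.8 MHz = 1.5 MHz.
34.8 MHz and 37.8 MHz both map to 1.5 MHz.

34.8 MHz, 37.8 MHz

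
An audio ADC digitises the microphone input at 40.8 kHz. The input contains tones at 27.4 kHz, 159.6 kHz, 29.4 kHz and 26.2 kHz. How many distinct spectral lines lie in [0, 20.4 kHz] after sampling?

fs/2 = 20.4 kHz.
27.4 kHz > fs/2 = 20.4 kHz, folds to fs − 27.4 kHz = 13.4 kHz.
159.6 kHz mod fs = 37.2 kHz.
37.2 kHz > fs/2 = 20.4 kHz, folds to fs − 37.2 kHz = 3.6 kHz.
29.4 kHz > fs/2 = 20.4 kHz, folds to fs − 29.4 kHz = 11.4 kHz.
26.2 kHz > fs/2 = 20.4 kHz, folds to fs − 26.2 kHz = 14.6 kHz.
Distinct values: {3.6 kHz, 11.4 kHz, 13.4 kHz, 14.6 kHz} → 4.

4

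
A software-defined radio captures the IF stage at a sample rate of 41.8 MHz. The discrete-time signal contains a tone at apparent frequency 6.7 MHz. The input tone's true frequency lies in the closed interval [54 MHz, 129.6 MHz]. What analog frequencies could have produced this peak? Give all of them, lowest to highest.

76.9 MHz, 90.3 MHz, 118.7 MHz

Frequencies that alias to 6.7 MHz are k·fs ± 6.7 MHz for integer k ≥ 0.
k=0: 6.7 MHz.
k=1: 35.1 MHz, 48.5 MHz.
k=2: 76.9 MHz, 90.3 MHz.
k=3: 118.7 MHz, 132.1 MHz.
k=4: 160.5 MHz, 173.9 MHz.
Within [54 MHz, 129.6 MHz]: 76.9 MHz, 90.3 MHz, 118.7 MHz.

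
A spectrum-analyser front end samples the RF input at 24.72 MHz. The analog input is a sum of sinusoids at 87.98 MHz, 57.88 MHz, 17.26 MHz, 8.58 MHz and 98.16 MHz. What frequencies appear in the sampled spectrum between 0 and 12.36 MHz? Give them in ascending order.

0.72 MHz, 7.46 MHz, 8.44 MHz, 8.58 MHz, 10.9 MHz

fs/2 = 12.36 MHz.
87.98 MHz mod fs = 13.82 MHz.
13.82 MHz > fs/2 = 12.36 MHz, folds to fs − 13.82 MHz = 10.9 MHz.
57.88 MHz mod fs = 8.44 MHz.
8.44 MHz ≤ fs/2 = 12.36 MHz, appears at 8.44 MHz.
17.26 MHz > fs/2 = 12.36 MHz, folds to fs − 17.26 MHz = 7.46 MHz.
8.58 MHz ≤ fs/2 = 12.36 MHz, passes unchanged.
98.16 MHz mod fs = 24 MHz.
24 MHz > fs/2 = 12.36 MHz, folds to fs − 24 MHz = 0.72 MHz.
Distinct values: {0.72 MHz, 7.46 MHz, 8.44 MHz, 8.58 MHz, 10.9 MHz}.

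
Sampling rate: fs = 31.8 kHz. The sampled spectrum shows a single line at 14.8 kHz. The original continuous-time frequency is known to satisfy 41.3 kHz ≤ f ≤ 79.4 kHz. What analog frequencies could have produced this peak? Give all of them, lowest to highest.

Frequencies that alias to 14.8 kHz are k·fs ± 14.8 kHz for integer k ≥ 0.
k=0: 14.8 kHz.
k=1: 17 kHz, 46.6 kHz.
k=2: 48.8 kHz, 78.4 kHz.
k=3: 80.6 kHz, 110.2 kHz.
Within [41.3 kHz, 79.4 kHz]: 46.6 kHz, 48.8 kHz, 78.4 kHz.

46.6 kHz, 48.8 kHz, 78.4 kHz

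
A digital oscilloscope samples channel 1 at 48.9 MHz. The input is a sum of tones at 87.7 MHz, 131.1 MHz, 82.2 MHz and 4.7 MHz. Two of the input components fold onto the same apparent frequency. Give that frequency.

fs/2 = 24.45 MHz.
87.7 MHz mod fs = 38.8 MHz.
38.8 MHz > fs/2 = 24.45 MHz, folds to fs − 38.8 MHz = 10.1 MHz.
131.1 MHz mod fs = 33.3 MHz.
33.3 MHz > fs/2 = 24.45 MHz, folds to fs − 33.3 MHz = 15.6 MHz.
82.2 MHz mod fs = 33.3 MHz.
33.3 MHz > fs/2 = 24.45 MHz, folds to fs − 33.3 MHz = 15.6 MHz.
4.7 MHz ≤ fs/2 = 24.45 MHz, passes unchanged.
82.2 MHz and 131.1 MHz both map to 15.6 MHz.

15.6 MHz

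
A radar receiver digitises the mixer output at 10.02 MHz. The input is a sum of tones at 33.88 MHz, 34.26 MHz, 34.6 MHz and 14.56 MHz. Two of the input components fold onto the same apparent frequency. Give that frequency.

fs/2 = 5.01 MHz.
33.88 MHz mod fs = 3.82 MHz.
3.82 MHz ≤ fs/2 = 5.01 MHz, appears at 3.82 MHz.
34.26 MHz mod fs = 4.2 MHz.
4.2 MHz ≤ fs/2 = 5.01 MHz, appears at 4.2 MHz.
34.6 MHz mod fs = 4.54 MHz.
4.54 MHz ≤ fs/2 = 5.01 MHz, appears at 4.54 MHz.
14.56 MHz mod fs = 4.54 MHz.
4.54 MHz ≤ fs/2 = 5.01 MHz, appears at 4.54 MHz.
14.56 MHz and 34.6 MHz both map to 4.54 MHz.

4.54 MHz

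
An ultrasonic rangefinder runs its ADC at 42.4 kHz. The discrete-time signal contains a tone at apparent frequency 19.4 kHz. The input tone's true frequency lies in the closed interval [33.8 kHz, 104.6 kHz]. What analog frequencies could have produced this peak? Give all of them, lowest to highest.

Frequencies that alias to 19.4 kHz are k·fs ± 19.4 kHz for integer k ≥ 0.
k=0: 19.4 kHz.
k=1: 23 kHz, 61.8 kHz.
k=2: 65.4 kHz, 104.2 kHz.
k=3: 107.8 kHz, 146.6 kHz.
Within [33.8 kHz, 104.6 kHz]: 61.8 kHz, 65.4 kHz, 104.2 kHz.

61.8 kHz, 65.4 kHz, 104.2 kHz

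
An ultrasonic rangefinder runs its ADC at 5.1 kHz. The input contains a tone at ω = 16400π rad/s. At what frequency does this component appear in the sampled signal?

2 kHz

ω = 16400π rad/s → f = ω/(2π) = 8200 Hz = 8.2 kHz.
8.2 kHz mod fs = 3.1 kHz.
3.1 kHz > fs/2 = 2.55 kHz, folds to fs − 3.1 kHz = 2 kHz.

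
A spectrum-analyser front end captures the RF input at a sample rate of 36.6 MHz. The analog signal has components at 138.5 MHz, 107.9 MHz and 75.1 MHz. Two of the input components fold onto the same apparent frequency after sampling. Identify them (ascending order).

fs/2 = 18.3 MHz.
138.5 MHz mod fs = 28.7 MHz.
28.7 MHz > fs/2 = 18.3 MHz, folds to fs − 28.7 MHz = 7.9 MHz.
107.9 MHz mod fs = 34.7 MHz.
34.7 MHz > fs/2 = 18.3 MHz, folds to fs − 34.7 MHz = 1.9 MHz.
75.1 MHz mod fs = 1.9 MHz.
1.9 MHz ≤ fs/2 = 18.3 MHz, appears at 1.9 MHz.
75.1 MHz and 107.9 MHz both map to 1.9 MHz.

75.1 MHz, 107.9 MHz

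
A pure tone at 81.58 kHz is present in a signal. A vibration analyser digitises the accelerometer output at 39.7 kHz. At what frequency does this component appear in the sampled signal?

2.18 kHz

81.58 kHz mod fs = 2.18 kHz.
2.18 kHz ≤ fs/2 = 19.85 kHz, appears at 2.18 kHz.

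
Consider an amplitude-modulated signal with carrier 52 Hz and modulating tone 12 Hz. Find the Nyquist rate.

AM sidebands sit at fc ± fm = 40 Hz and 64 Hz.
Highest-frequency component: 64 Hz.
Nyquist rate = 2 × 64 Hz = 128 Hz.

128 Hz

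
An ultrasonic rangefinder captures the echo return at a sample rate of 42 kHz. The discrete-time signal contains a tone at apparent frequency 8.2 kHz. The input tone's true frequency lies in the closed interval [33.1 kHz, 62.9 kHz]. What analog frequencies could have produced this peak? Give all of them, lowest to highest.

33.8 kHz, 50.2 kHz

Frequencies that alias to 8.2 kHz are k·fs ± 8.2 kHz for integer k ≥ 0.
k=0: 8.2 kHz.
k=1: 33.8 kHz, 50.2 kHz.
k=2: 75.8 kHz, 92.2 kHz.
Within [33.1 kHz, 62.9 kHz]: 33.8 kHz, 50.2 kHz.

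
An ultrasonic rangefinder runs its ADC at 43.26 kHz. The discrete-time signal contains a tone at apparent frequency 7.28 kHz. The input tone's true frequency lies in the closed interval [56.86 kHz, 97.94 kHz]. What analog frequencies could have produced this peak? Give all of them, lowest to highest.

79.24 kHz, 93.8 kHz

Frequencies that alias to 7.28 kHz are k·fs ± 7.28 kHz for integer k ≥ 0.
k=0: 7.28 kHz.
k=1: 35.98 kHz, 50.54 kHz.
k=2: 79.24 kHz, 93.8 kHz.
k=3: 122.5 kHz, 137.06 kHz.
Within [56.86 kHz, 97.94 kHz]: 79.24 kHz, 93.8 kHz.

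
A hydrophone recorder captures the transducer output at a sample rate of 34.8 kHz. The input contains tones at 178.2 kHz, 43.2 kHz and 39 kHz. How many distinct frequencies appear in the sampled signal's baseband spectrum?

2

fs/2 = 17.4 kHz.
178.2 kHz mod fs = 4.2 kHz.
4.2 kHz ≤ fs/2 = 17.4 kHz, appears at 4.2 kHz.
43.2 kHz mod fs = 8.4 kHz.
8.4 kHz ≤ fs/2 = 17.4 kHz, appears at 8.4 kHz.
39 kHz mod fs = 4.2 kHz.
4.2 kHz ≤ fs/2 = 17.4 kHz, appears at 4.2 kHz.
Distinct values: {4.2 kHz, 8.4 kHz} → 2.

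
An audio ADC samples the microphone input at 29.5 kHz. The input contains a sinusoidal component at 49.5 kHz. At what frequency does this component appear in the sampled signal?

9.5 kHz

49.5 kHz mod fs = 20 kHz.
20 kHz > fs/2 = 14.75 kHz, folds to fs − 20 kHz = 9.5 kHz.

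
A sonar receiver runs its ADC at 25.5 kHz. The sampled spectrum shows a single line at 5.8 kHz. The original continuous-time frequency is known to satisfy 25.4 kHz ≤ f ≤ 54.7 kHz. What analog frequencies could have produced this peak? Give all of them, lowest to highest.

31.3 kHz, 45.2 kHz

Frequencies that alias to 5.8 kHz are k·fs ± 5.8 kHz for integer k ≥ 0.
k=0: 5.8 kHz.
k=1: 19.7 kHz, 31.3 kHz.
k=2: 45.2 kHz, 56.8 kHz.
k=3: 70.7 kHz, 82.3 kHz.
Within [25.4 kHz, 54.7 kHz]: 31.3 kHz, 45.2 kHz.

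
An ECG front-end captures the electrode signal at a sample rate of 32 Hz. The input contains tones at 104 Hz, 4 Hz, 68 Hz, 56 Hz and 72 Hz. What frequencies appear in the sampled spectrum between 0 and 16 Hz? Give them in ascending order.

4 Hz, 8 Hz

fs/2 = 16 Hz.
104 Hz mod fs = 8 Hz.
8 Hz ≤ fs/2 = 16 Hz, appears at 8 Hz.
4 Hz ≤ fs/2 = 16 Hz, passes unchanged.
68 Hz mod fs = 4 Hz.
4 Hz ≤ fs/2 = 16 Hz, appears at 4 Hz.
56 Hz mod fs = 24 Hz.
24 Hz > fs/2 = 16 Hz, folds to fs − 24 Hz = 8 Hz.
72 Hz mod fs = 8 Hz.
8 Hz ≤ fs/2 = 16 Hz, appears at 8 Hz.
Distinct values: {4 Hz, 8 Hz}.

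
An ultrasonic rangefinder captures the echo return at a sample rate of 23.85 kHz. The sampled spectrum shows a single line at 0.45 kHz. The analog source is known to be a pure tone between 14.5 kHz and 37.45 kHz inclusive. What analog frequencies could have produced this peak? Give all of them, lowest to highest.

Frequencies that alias to 0.45 kHz are k·fs ± 0.45 kHz for integer k ≥ 0.
k=0: 0.45 kHz.
k=1: 23.4 kHz, 24.3 kHz.
k=2: 47.25 kHz, 48.15 kHz.
Within [14.5 kHz, 37.45 kHz]: 23.4 kHz, 24.3 kHz.

23.4 kHz, 24.3 kHz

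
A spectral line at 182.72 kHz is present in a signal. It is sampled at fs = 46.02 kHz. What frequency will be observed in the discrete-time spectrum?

182.72 kHz mod fs = 44.66 kHz.
44.66 kHz > fs/2 = 23.01 kHz, folds to fs − 44.66 kHz = 1.36 kHz.

1.36 kHz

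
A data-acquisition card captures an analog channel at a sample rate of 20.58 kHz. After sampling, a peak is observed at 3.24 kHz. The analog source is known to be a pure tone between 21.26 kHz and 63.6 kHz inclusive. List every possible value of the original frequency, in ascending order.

23.82 kHz, 37.92 kHz, 44.4 kHz, 58.5 kHz

Frequencies that alias to 3.24 kHz are k·fs ± 3.24 kHz for integer k ≥ 0.
k=0: 3.24 kHz.
k=1: 17.34 kHz, 23.82 kHz.
k=2: 37.92 kHz, 44.4 kHz.
k=3: 58.5 kHz, 64.98 kHz.
k=4: 79.08 kHz, 85.56 kHz.
Within [21.26 kHz, 63.6 kHz]: 23.82 kHz, 37.92 kHz, 44.4 kHz, 58.5 kHz.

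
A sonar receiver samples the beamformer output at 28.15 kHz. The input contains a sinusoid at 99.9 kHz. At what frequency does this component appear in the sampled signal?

12.7 kHz

99.9 kHz mod fs = 15.45 kHz.
15.45 kHz > fs/2 = 14.075 kHz, folds to fs − 15.45 kHz = 12.7 kHz.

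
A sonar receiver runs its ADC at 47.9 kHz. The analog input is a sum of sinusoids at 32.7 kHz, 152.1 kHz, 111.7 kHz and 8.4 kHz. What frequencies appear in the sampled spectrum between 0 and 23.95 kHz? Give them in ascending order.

8.4 kHz, 15.2 kHz, 15.9 kHz

fs/2 = 23.95 kHz.
32.7 kHz > fs/2 = 23.95 kHz, folds to fs − 32.7 kHz = 15.2 kHz.
152.1 kHz mod fs = 8.4 kHz.
8.4 kHz ≤ fs/2 = 23.95 kHz, appears at 8.4 kHz.
111.7 kHz mod fs = 15.9 kHz.
15.9 kHz ≤ fs/2 = 23.95 kHz, appears at 15.9 kHz.
8.4 kHz ≤ fs/2 = 23.95 kHz, passes unchanged.
Distinct values: {8.4 kHz, 15.2 kHz, 15.9 kHz}.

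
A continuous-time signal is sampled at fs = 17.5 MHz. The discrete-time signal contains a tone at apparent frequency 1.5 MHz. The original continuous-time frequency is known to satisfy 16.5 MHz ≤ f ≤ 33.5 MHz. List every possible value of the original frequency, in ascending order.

19 MHz, 33.5 MHz

Frequencies that alias to 1.5 MHz are k·fs ± 1.5 MHz for integer k ≥ 0.
k=0: 1.5 MHz.
k=1: 16 MHz, 19 MHz.
k=2: 33.5 MHz, 36.5 MHz.
k=3: 51 MHz, 54 MHz.
Within [16.5 MHz, 33.5 MHz]: 19 MHz, 33.5 MHz.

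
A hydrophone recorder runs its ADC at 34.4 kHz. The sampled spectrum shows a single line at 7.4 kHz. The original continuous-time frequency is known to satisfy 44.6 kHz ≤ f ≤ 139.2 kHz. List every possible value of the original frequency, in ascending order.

61.4 kHz, 76.2 kHz, 95.8 kHz, 110.6 kHz, 130.2 kHz

Frequencies that alias to 7.4 kHz are k·fs ± 7.4 kHz for integer k ≥ 0.
k=0: 7.4 kHz.
k=1: 27 kHz, 41.8 kHz.
k=2: 61.4 kHz, 76.2 kHz.
k=3: 95.8 kHz, 110.6 kHz.
k=4: 130.2 kHz, 145 kHz.
k=5: 164.6 kHz, 179.4 kHz.
Within [44.6 kHz, 139.2 kHz]: 61.4 kHz, 76.2 kHz, 95.8 kHz, 110.6 kHz, 130.2 kHz.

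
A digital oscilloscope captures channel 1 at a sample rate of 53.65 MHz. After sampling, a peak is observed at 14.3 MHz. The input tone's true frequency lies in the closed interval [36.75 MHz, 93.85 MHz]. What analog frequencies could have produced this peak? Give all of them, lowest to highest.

39.35 MHz, 67.95 MHz, 93 MHz

Frequencies that alias to 14.3 MHz are k·fs ± 14.3 MHz for integer k ≥ 0.
k=0: 14.3 MHz.
k=1: 39.35 MHz, 67.95 MHz.
k=2: 93 MHz, 121.6 MHz.
k=3: 146.65 MHz, 175.25 MHz.
Within [36.75 MHz, 93.85 MHz]: 39.35 MHz, 67.95 MHz, 93 MHz.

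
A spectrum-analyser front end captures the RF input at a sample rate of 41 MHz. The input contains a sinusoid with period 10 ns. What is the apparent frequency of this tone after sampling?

18 MHz

T = 10 ns → f = 1/T = 100 MHz.
100 MHz mod fs = 18 MHz.
18 MHz ≤ fs/2 = 20.5 MHz, appears at 18 MHz.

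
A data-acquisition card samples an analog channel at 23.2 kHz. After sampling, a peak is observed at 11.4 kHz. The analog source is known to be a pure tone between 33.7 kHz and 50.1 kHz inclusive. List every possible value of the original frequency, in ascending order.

Frequencies that alias to 11.4 kHz are k·fs ± 11.4 kHz for integer k ≥ 0.
k=0: 11.4 kHz.
k=1: 11.8 kHz, 34.6 kHz.
k=2: 35 kHz, 57.8 kHz.
k=3: 58.2 kHz, 81 kHz.
Within [33.7 kHz, 50.1 kHz]: 34.6 kHz, 35 kHz.

34.6 kHz, 35 kHz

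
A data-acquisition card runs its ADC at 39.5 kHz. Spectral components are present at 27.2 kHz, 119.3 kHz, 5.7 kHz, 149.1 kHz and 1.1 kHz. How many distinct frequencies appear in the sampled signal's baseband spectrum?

fs/2 = 19.75 kHz.
27.2 kHz > fs/2 = 19.75 kHz, folds to fs − 27.2 kHz = 12.3 kHz.
119.3 kHz mod fs = 0.8 kHz.
0.8 kHz ≤ fs/2 = 19.75 kHz, appears at 0.8 kHz.
5.7 kHz ≤ fs/2 = 19.75 kHz, passes unchanged.
149.1 kHz mod fs = 30.6 kHz.
30.6 kHz > fs/2 = 19.75 kHz, folds to fs − 30.6 kHz = 8.9 kHz.
1.1 kHz ≤ fs/2 = 19.75 kHz, passes unchanged.
Distinct values: {0.8 kHz, 1.1 kHz, 5.7 kHz, 8.9 kHz, 12.3 kHz} → 5.

5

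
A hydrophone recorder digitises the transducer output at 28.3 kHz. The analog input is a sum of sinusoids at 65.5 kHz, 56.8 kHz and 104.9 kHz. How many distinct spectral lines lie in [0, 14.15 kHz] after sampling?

3

fs/2 = 14.15 kHz.
65.5 kHz mod fs = 8.9 kHz.
8.9 kHz ≤ fs/2 = 14.15 kHz, appears at 8.9 kHz.
56.8 kHz mod fs = 0.2 kHz.
0.2 kHz ≤ fs/2 = 14.15 kHz, appears at 0.2 kHz.
104.9 kHz mod fs = 20 kHz.
20 kHz > fs/2 = 14.15 kHz, folds to fs − 20 kHz = 8.3 kHz.
Distinct values: {0.2 kHz, 8.3 kHz, 8.9 kHz} → 3.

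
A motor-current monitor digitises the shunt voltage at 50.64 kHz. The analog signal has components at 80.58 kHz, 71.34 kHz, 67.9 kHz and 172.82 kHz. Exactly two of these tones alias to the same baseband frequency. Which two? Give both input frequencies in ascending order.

71.34 kHz, 80.58 kHz

fs/2 = 25.32 kHz.
80.58 kHz mod fs = 29.94 kHz.
29.94 kHz > fs/2 = 25.32 kHz, folds to fs − 29.94 kHz = 20.7 kHz.
71.34 kHz mod fs = 20.7 kHz.
20.7 kHz ≤ fs/2 = 25.32 kHz, appears at 20.7 kHz.
67.9 kHz mod fs = 17.26 kHz.
17.26 kHz ≤ fs/2 = 25.32 kHz, appears at 17.26 kHz.
172.82 kHz mod fs = 20.9 kHz.
20.9 kHz ≤ fs/2 = 25.32 kHz, appears at 20.9 kHz.
71.34 kHz and 80.58 kHz both map to 20.7 kHz.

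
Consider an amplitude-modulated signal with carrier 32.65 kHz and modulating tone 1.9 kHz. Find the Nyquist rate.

AM sidebands sit at fc ± fm = 30.75 kHz and 34.55 kHz.
Highest-frequency component: 34.55 kHz.
Nyquist rate = 2 × 34.55 kHz = 69.1 kHz.

69.1 kHz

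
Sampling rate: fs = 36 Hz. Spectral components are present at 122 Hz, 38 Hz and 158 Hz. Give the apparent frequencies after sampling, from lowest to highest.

fs/2 = 18 Hz.
122 Hz mod fs = 14 Hz.
14 Hz ≤ fs/2 = 18 Hz, appears at 14 Hz.
38 Hz mod fs = 2 Hz.
2 Hz ≤ fs/2 = 18 Hz, appears at 2 Hz.
158 Hz mod fs = 14 Hz.
14 Hz ≤ fs/2 = 18 Hz, appears at 14 Hz.
Distinct values: {2 Hz, 14 Hz}.

2 Hz, 14 Hz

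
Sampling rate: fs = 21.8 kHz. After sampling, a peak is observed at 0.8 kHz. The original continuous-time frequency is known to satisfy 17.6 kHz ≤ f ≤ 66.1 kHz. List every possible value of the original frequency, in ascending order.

Frequencies that alias to 0.8 kHz are k·fs ± 0.8 kHz for integer k ≥ 0.
k=0: 0.8 kHz.
k=1: 21 kHz, 22.6 kHz.
k=2: 42.8 kHz, 44.4 kHz.
k=3: 64.6 kHz, 66.2 kHz.
k=4: 86.4 kHz, 88 kHz.
Within [17.6 kHz, 66.1 kHz]: 21 kHz, 22.6 kHz, 42.8 kHz, 44.4 kHz, 64.6 kHz.

21 kHz, 22.6 kHz, 42.8 kHz, 44.4 kHz, 64.6 kHz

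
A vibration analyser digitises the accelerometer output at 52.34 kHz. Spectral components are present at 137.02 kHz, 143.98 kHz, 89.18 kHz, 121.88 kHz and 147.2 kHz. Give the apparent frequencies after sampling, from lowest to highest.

fs/2 = 26.17 kHz.
137.02 kHz mod fs = 32.34 kHz.
32.34 kHz > fs/2 = 26.17 kHz, folds to fs − 32.34 kHz = 20 kHz.
143.98 kHz mod fs = 39.3 kHz.
39.3 kHz > fs/2 = 26.17 kHz, folds to fs − 39.3 kHz = 13.04 kHz.
89.18 kHz mod fs = 36.84 kHz.
36.84 kHz > fs/2 = 26.17 kHz, folds to fs − 36.84 kHz = 15.5 kHz.
121.88 kHz mod fs = 17.2 kHz.
17.2 kHz ≤ fs/2 = 26.17 kHz, appears at 17.2 kHz.
147.2 kHz mod fs = 42.52 kHz.
42.52 kHz > fs/2 = 26.17 kHz, folds to fs − 42.52 kHz = 9.82 kHz.
Distinct values: {9.82 kHz, 13.04 kHz, 15.5 kHz, 17.2 kHz, 20 kHz}.

9.82 kHz, 13.04 kHz, 15.5 kHz, 17.2 kHz, 20 kHz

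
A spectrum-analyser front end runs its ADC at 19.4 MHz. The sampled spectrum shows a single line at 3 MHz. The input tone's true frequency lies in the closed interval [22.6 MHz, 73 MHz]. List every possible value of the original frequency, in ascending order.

Frequencies that alias to 3 MHz are k·fs ± 3 MHz for integer k ≥ 0.
k=0: 3 MHz.
k=1: 16.4 MHz, 22.4 MHz.
k=2: 35.8 MHz, 41.8 MHz.
k=3: 55.2 MHz, 61.2 MHz.
k=4: 74.6 MHz, 80.6 MHz.
Within [22.6 MHz, 73 MHz]: 35.8 MHz, 41.8 MHz, 55.2 MHz, 61.2 MHz.

35.8 MHz, 41.8 MHz, 55.2 MHz, 61.2 MHz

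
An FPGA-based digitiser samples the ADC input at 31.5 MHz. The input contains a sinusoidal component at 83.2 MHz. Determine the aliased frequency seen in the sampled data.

11.3 MHz

83.2 MHz mod fs = 20.2 MHz.
20.2 MHz > fs/2 = 15.75 MHz, folds to fs − 20.2 MHz = 11.3 MHz.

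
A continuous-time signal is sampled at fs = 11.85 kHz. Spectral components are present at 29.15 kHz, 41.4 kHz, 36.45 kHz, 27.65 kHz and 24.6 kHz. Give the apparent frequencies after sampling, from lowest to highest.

fs/2 = 5.925 kHz.
29.15 kHz mod fs = 5.45 kHz.
5.45 kHz ≤ fs/2 = 5.925 kHz, appears at 5.45 kHz.
41.4 kHz mod fs = 5.85 kHz.
5.85 kHz ≤ fs/2 = 5.925 kHz, appears at 5.85 kHz.
36.45 kHz mod fs = 0.9 kHz.
0.9 kHz ≤ fs/2 = 5.925 kHz, appears at 0.9 kHz.
27.65 kHz mod fs = 3.95 kHz.
3.95 kHz ≤ fs/2 = 5.925 kHz, appears at 3.95 kHz.
24.6 kHz mod fs = 0.9 kHz.
0.9 kHz ≤ fs/2 = 5.925 kHz, appears at 0.9 kHz.
Distinct values: {0.9 kHz, 3.95 kHz, 5.45 kHz, 5.85 kHz}.

0.9 kHz, 3.95 kHz, 5.45 kHz, 5.85 kHz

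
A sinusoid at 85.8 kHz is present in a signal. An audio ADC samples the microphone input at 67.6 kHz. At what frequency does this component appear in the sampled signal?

85.8 kHz mod fs = 18.2 kHz.
18.2 kHz ≤ fs/2 = 33.8 kHz, appears at 18.2 kHz.

18.2 kHz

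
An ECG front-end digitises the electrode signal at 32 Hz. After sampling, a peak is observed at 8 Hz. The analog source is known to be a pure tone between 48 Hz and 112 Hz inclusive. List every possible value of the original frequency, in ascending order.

Frequencies that alias to 8 Hz are k·fs ± 8 Hz for integer k ≥ 0.
k=0: 8 Hz.
k=1: 24 Hz, 40 Hz.
k=2: 56 Hz, 72 Hz.
k=3: 88 Hz, 104 Hz.
k=4: 120 Hz, 136 Hz.
Within [48 Hz, 112 Hz]: 56 Hz, 72 Hz, 88 Hz, 104 Hz.

56 Hz, 72 Hz, 88 Hz, 104 Hz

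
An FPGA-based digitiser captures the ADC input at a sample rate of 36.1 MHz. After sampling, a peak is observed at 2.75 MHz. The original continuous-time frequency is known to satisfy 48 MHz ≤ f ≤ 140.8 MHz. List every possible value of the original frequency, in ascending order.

Frequencies that alias to 2.75 MHz are k·fs ± 2.75 MHz for integer k ≥ 0.
k=0: 2.75 MHz.
k=1: 33.35 MHz, 38.85 MHz.
k=2: 69.45 MHz, 74.95 MHz.
k=3: 105.55 MHz, 111.05 MHz.
k=4: 141.65 MHz, 147.15 MHz.
Within [48 MHz, 140.8 MHz]: 69.45 MHz, 74.95 MHz, 105.55 MHz, 111.05 MHz.

69.45 MHz, 74.95 MHz, 105.55 MHz, 111.05 MHz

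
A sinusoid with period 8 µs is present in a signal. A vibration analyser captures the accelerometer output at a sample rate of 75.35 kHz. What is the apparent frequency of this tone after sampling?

25.7 kHz

T = 8 µs → f = 1/T = 125 kHz.
125 kHz mod fs = 49.65 kHz.
49.65 kHz > fs/2 = 37.675 kHz, folds to fs − 49.65 kHz = 25.7 kHz.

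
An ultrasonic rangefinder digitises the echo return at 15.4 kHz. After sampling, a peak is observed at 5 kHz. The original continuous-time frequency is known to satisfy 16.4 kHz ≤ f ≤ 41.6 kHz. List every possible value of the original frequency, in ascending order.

Frequencies that alias to 5 kHz are k·fs ± 5 kHz for integer k ≥ 0.
k=0: 5 kHz.
k=1: 10.4 kHz, 20.4 kHz.
k=2: 25.8 kHz, 35.8 kHz.
k=3: 41.2 kHz, 51.2 kHz.
k=4: 56.6 kHz, 66.6 kHz.
Within [16.4 kHz, 41.6 kHz]: 20.4 kHz, 25.8 kHz, 35.8 kHz, 41.2 kHz.

20.4 kHz, 25.8 kHz, 35.8 kHz, 41.2 kHz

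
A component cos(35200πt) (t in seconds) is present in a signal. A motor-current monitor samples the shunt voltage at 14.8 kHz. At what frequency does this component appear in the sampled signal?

ω = 35200π rad/s → f = ω/(2π) = 17600 Hz = 17.6 kHz.
17.6 kHz mod fs = 2.8 kHz.
2.8 kHz ≤ fs/2 = 7.4 kHz, appears at 2.8 kHz.

2.8 kHz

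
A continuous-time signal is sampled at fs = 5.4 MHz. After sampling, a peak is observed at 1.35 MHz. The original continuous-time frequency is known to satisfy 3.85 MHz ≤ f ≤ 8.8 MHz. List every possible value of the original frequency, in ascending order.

4.05 MHz, 6.75 MHz

Frequencies that alias to 1.35 MHz are k·fs ± 1.35 MHz for integer k ≥ 0.
k=0: 1.35 MHz.
k=1: 4.05 MHz, 6.75 MHz.
k=2: 9.45 MHz, 12.15 MHz.
Within [3.85 MHz, 8.8 MHz]: 4.05 MHz, 6.75 MHz.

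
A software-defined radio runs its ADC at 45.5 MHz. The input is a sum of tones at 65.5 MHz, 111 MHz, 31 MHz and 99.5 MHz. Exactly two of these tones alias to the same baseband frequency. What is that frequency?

fs/2 = 22.75 MHz.
65.5 MHz mod fs = 20 MHz.
20 MHz ≤ fs/2 = 22.75 MHz, appears at 20 MHz.
111 MHz mod fs = 20 MHz.
20 MHz ≤ fs/2 = 22.75 MHz, appears at 20 MHz.
31 MHz > fs/2 = 22.75 MHz, folds to fs − 31 MHz = 14.5 MHz.
99.5 MHz mod fs = 8.5 MHz.
8.5 MHz ≤ fs/2 = 22.75 MHz, appears at 8.5 MHz.
65.5 MHz and 111 MHz both map to 20 MHz.

20 MHz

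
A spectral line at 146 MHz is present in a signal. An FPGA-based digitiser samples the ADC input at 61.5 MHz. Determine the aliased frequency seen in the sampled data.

23 MHz

146 MHz mod fs = 23 MHz.
23 MHz ≤ fs/2 = 30.75 MHz, appears at 23 MHz.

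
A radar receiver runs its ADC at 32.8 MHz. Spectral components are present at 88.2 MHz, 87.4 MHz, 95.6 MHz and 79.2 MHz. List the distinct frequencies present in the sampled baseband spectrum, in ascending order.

2.8 MHz, 10.2 MHz, 11 MHz, 13.6 MHz

fs/2 = 16.4 MHz.
88.2 MHz mod fs = 22.6 MHz.
22.6 MHz > fs/2 = 16.4 MHz, folds to fs − 22.6 MHz = 10.2 MHz.
87.4 MHz mod fs = 21.8 MHz.
21.8 MHz > fs/2 = 16.4 MHz, folds to fs − 21.8 MHz = 11 MHz.
95.6 MHz mod fs = 30 MHz.
30 MHz > fs/2 = 16.4 MHz, folds to fs − 30 MHz = 2.8 MHz.
79.2 MHz mod fs = 13.6 MHz.
13.6 MHz ≤ fs/2 = 16.4 MHz, appears at 13.6 MHz.
Distinct values: {2.8 MHz, 10.2 MHz, 11 MHz, 13.6 MHz}.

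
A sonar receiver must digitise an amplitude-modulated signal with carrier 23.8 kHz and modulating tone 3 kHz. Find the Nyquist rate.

53.6 kHz

AM sidebands sit at fc ± fm = 20.8 kHz and 26.8 kHz.
Highest-frequency component: 26.8 kHz.
Nyquist rate = 2 × 26.8 kHz = 53.6 kHz.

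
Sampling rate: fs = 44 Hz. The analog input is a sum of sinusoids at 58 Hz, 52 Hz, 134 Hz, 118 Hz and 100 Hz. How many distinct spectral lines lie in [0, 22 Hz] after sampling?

4

fs/2 = 22 Hz.
58 Hz mod fs = 14 Hz.
14 Hz ≤ fs/2 = 22 Hz, appears at 14 Hz.
52 Hz mod fs = 8 Hz.
8 Hz ≤ fs/2 = 22 Hz, appears at 8 Hz.
134 Hz mod fs = 2 Hz.
2 Hz ≤ fs/2 = 22 Hz, appears at 2 Hz.
118 Hz mod fs = 30 Hz.
30 Hz > fs/2 = 22 Hz, folds to fs − 30 Hz = 14 Hz.
100 Hz mod fs = 12 Hz.
12 Hz ≤ fs/2 = 22 Hz, appears at 12 Hz.
Distinct values: {2 Hz, 8 Hz, 12 Hz, 14 Hz} → 4.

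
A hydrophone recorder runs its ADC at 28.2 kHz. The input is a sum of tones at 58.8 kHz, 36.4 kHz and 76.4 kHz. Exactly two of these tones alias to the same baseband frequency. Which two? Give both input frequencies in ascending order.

36.4 kHz, 76.4 kHz

fs/2 = 14.1 kHz.
58.8 kHz mod fs = 2.4 kHz.
2.4 kHz ≤ fs/2 = 14.1 kHz, appears at 2.4 kHz.
36.4 kHz mod fs = 8.2 kHz.
8.2 kHz ≤ fs/2 = 14.1 kHz, appears at 8.2 kHz.
76.4 kHz mod fs = 20 kHz.
20 kHz > fs/2 = 14.1 kHz, folds to fs − 20 kHz = 8.2 kHz.
36.4 kHz and 76.4 kHz both map to 8.2 kHz.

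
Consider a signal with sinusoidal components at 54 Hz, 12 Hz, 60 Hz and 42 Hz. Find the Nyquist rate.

120 Hz

Highest-frequency component: 60 Hz.
Nyquist rate = 2 × 60 Hz = 120 Hz.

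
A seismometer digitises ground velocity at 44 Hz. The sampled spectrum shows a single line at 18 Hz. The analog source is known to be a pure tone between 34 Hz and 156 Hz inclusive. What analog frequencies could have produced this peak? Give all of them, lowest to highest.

Frequencies that alias to 18 Hz are k·fs ± 18 Hz for integer k ≥ 0.
k=0: 18 Hz.
k=1: 26 Hz, 62 Hz.
k=2: 70 Hz, 106 Hz.
k=3: 114 Hz, 150 Hz.
k=4: 158 Hz, 194 Hz.
Within [34 Hz, 156 Hz]: 62 Hz, 70 Hz, 106 Hz, 114 Hz, 150 Hz.

62 Hz, 70 Hz, 106 Hz, 114 Hz, 150 Hz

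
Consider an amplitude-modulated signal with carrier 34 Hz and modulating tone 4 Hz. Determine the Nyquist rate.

AM sidebands sit at fc ± fm = 30 Hz and 38 Hz.
Highest-frequency component: 38 Hz.
Nyquist rate = 2 × 38 Hz = 76 Hz.

76 Hz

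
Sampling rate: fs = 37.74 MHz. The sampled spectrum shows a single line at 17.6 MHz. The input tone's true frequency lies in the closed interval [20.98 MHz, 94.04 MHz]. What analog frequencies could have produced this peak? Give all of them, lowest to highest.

55.34 MHz, 57.88 MHz, 93.08 MHz

Frequencies that alias to 17.6 MHz are k·fs ± 17.6 MHz for integer k ≥ 0.
k=0: 17.6 MHz.
k=1: 20.14 MHz, 55.34 MHz.
k=2: 57.88 MHz, 93.08 MHz.
k=3: 95.62 MHz, 130.82 MHz.
Within [20.98 MHz, 94.04 MHz]: 55.34 MHz, 57.88 MHz, 93.08 MHz.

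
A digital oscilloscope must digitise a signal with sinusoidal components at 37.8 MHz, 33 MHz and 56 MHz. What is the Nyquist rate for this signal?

112 MHz

Highest-frequency component: 56 MHz.
Nyquist rate = 2 × 56 MHz = 112 MHz.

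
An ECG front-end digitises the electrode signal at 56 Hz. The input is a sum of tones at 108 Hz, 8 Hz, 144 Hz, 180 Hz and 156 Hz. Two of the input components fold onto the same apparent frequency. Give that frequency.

12 Hz

fs/2 = 28 Hz.
108 Hz mod fs = 52 Hz.
52 Hz > fs/2 = 28 Hz, folds to fs − 52 Hz = 4 Hz.
8 Hz ≤ fs/2 = 28 Hz, passes unchanged.
144 Hz mod fs = 32 Hz.
32 Hz > fs/2 = 28 Hz, folds to fs − 32 Hz = 24 Hz.
180 Hz mod fs = 12 Hz.
12 Hz ≤ fs/2 = 28 Hz, appears at 12 Hz.
156 Hz mod fs = 44 Hz.
44 Hz > fs/2 = 28 Hz, folds to fs − 44 Hz = 12 Hz.
156 Hz and 180 Hz both map to 12 Hz.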